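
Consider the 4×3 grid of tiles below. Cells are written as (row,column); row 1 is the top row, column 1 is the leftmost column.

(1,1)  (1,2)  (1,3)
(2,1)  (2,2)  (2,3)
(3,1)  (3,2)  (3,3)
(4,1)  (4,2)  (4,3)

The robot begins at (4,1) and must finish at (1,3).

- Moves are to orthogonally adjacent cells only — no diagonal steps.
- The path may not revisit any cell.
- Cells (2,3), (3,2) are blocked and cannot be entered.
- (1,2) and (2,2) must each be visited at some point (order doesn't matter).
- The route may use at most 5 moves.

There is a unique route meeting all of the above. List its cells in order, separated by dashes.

The budget equals the shortest possible length, so every move has to be on a shortest route through the required cells.
Route from (4,1): up 2 to (2,1), right 1 to (2,2), up 1 to (1,2), right 1 to (1,3) — 5 moves in all.
Check: all required cells visited; 5 ≤ 5 moves.

(4,1) - (3,1) - (2,1) - (2,2) - (1,2) - (1,3)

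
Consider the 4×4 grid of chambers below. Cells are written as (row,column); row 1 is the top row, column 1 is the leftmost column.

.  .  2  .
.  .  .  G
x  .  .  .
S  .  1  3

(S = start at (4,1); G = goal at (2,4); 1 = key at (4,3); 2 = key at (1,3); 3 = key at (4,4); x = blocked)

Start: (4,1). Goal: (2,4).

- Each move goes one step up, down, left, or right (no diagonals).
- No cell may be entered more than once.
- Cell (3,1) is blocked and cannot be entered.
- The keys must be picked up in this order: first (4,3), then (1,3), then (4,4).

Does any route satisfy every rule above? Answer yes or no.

Ignoring the required order, 10 revisit-free routes from (4,1) to (2,4) pass through all of (4,3), (1,3), and (4,4); the waypoint orders that occur are (4,3) → (4,4) → (1,3) (8); (1,3) → (4,3) → (4,4) (2) — never (4,3) → (1,3) → (4,4).

no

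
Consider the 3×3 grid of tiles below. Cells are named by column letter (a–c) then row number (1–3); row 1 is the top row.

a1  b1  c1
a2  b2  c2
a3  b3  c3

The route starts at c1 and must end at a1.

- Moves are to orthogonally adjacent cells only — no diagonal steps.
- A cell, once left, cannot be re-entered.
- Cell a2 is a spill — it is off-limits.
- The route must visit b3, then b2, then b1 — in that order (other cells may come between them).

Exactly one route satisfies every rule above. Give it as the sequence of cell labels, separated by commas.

The waypoints must appear in the order b3, b2, b1, with no cell reused.
Route from c1: 2× down (reaching c3), left to b3, 2× up (reaching b1), left to a1 — 6 moves in all.
Check: order respected (b3 at step 3, b2 at step 4, b1 at step 5).

c1, c2, c3, b3, b2, b1, a1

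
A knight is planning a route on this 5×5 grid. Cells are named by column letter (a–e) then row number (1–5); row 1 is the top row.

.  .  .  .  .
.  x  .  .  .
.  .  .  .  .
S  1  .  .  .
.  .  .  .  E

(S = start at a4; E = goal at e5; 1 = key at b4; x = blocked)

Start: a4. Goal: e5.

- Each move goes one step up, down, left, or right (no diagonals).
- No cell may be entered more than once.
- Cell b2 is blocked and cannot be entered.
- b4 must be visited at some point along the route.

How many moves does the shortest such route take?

5

Any route passes through b4 somewhere between a4 and e5. Summing Manhattan distances along the two legs (a4 → b4 → e5) gives a lower bound of 1 + 4 = 5 moves.
A route of 5 moves achieves this: a4 → b4 → b5 → c5 → d5 → e5.
Since 5 matches the lower bound, it is optimal.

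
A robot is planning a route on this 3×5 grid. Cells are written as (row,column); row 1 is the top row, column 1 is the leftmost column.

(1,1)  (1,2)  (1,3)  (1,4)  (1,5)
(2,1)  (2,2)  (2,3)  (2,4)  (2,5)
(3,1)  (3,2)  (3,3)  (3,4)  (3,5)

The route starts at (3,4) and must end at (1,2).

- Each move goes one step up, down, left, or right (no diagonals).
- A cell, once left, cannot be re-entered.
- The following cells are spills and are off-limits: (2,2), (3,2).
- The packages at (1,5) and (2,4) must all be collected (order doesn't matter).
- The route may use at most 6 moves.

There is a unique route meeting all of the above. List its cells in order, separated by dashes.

(3,4) - (2,4) - (2,5) - (1,5) - (1,4) - (1,3) - (1,2)

The budget equals the shortest possible length, so every move has to be on a shortest route through the required cells.
Route from (3,4): up to (2,4), right to (2,5), up to (1,5), 3× left (reaching (1,2)) — 6 moves in all.
Check: all required cells visited; 6 ≤ 6 moves.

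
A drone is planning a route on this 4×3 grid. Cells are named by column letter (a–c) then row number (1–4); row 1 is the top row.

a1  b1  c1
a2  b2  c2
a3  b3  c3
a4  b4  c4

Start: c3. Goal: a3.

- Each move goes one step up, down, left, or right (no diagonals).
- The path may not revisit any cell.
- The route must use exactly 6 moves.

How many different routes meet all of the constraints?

7

Need simple routes of exactly 6 moves from c3 to a3 (Manhattan distance 2, so 2 moves are spent on a detour and 2 undoing it).
Enumerating: c3 c2 c1 b1 b2 b3 a3 | c3 c2 c1 b1 b2 a2 a3 | c3 c2 c1 b1 a1 a2 a3 | c3 c2 b2 b1 a1 a2 a3 | c3 c2 b2 b3 b4 a4 a3 | c3 c4 b4 b3 b2 a2 a3 | c3 b3 b2 b1 a1 a2 a3.
That gives 7 routes.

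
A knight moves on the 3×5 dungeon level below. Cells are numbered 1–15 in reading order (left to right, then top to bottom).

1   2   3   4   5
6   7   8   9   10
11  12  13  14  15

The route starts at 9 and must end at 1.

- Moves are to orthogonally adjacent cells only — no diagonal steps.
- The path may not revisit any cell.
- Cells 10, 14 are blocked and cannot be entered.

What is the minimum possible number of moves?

4

The Manhattan distance from 9 to 1 is |2−1| + |4−1| = 4, so at least 4 moves are needed.
A route of 4 moves achieves this: 9 → 4 → 3 → 2 → 1.
Since 4 matches the lower bound, it is optimal.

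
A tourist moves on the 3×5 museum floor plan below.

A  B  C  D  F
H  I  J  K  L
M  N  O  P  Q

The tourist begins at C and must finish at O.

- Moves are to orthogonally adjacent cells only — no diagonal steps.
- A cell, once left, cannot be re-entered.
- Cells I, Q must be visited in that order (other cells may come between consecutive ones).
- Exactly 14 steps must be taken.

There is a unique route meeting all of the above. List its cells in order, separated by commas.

The waypoints must appear in the order I, Q, with no cell reused.
Route from C: left 2 to A, down 2 to M, right 1 to N, up 1 to I, right 2 to K, up 1 to D, right 1 to F, down 2 to Q, left 2 to O — 14 moves in all.
Check: order respected (I at step 6, Q at step 12); 14 moves as required.

C, B, A, H, M, N, I, J, K, D, F, L, Q, P, O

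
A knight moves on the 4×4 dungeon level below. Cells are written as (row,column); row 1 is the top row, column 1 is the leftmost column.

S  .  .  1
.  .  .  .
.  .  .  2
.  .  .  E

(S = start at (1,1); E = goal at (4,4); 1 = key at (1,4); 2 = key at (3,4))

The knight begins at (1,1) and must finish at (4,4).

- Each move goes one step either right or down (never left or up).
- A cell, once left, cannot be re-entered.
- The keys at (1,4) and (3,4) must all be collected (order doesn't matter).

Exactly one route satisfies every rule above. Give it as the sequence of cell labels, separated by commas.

(1,1), (1,2), (1,3), (1,4), (2,4), (3,4), (4,4)

Moves only go right or down, so the column and row indices never decrease.
Route from (1,1): right 3 to (1,4), down 3 to (4,4) — 6 moves in all.
Check: all required cells visited.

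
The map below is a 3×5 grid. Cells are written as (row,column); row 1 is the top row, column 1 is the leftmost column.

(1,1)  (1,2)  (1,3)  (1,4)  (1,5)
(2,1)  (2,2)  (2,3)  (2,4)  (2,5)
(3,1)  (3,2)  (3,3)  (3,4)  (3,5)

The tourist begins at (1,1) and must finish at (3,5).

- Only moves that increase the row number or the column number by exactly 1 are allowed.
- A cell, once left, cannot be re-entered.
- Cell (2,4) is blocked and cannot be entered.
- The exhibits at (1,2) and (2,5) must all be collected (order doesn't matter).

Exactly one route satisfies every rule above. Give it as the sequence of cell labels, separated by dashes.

Moves only go right or down, so the column and row indices never decrease.
Route from (1,1): right 4 to (1,5), down 2 to (3,5) — 6 moves in all.
Check: all required cells visited.

(1,1) - (1,2) - (1,3) - (1,4) - (1,5) - (2,5) - (3,5)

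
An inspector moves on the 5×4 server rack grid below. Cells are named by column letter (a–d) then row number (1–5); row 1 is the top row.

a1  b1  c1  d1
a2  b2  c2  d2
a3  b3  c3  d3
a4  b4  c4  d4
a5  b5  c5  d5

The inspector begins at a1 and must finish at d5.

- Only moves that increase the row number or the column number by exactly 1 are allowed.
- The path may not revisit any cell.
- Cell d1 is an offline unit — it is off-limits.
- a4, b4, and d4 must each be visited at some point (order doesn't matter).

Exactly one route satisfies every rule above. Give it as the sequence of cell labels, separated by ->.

a1 -> a2 -> a3 -> a4 -> b4 -> c4 -> d4 -> d5

Moves only go right or down, so the column and row indices never decrease.
Route from a1: down 3 to a4, right 3 to d4, down 1 to d5 — 7 moves in all.
Check: all required cells visited.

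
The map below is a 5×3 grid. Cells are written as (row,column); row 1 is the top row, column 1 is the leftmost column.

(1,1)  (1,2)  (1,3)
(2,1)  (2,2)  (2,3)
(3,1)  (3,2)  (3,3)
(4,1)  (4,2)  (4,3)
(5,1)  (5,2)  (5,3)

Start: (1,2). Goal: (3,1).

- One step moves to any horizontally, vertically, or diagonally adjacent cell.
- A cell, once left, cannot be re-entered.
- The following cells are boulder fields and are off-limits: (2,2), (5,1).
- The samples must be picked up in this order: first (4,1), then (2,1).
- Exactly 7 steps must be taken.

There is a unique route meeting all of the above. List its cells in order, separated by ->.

The waypoints must appear in the order (4,1), (2,1), with no cell reused.
Route from (1,2): down-right 1 to (2,3), down 1 to (3,3), down-left 1 to (4,2), left 1 to (4,1), up-right 1 to (3,2), up-left 1 to (2,1), down 1 to (3,1) — 7 moves in all.
Check: order respected ((4,1) at step 4, (2,1) at step 6); 7 moves as required.

(1,2) -> (2,3) -> (3,3) -> (4,2) -> (4,1) -> (3,2) -> (2,1) -> (3,1)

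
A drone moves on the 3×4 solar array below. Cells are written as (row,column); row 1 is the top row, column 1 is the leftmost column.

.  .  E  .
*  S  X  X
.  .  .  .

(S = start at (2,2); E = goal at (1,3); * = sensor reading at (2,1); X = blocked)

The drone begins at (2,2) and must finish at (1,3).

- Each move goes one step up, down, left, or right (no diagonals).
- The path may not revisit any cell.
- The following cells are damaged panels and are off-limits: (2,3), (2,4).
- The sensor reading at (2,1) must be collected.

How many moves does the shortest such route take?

4

Any route passes through (2,1) somewhere between (2,2) and (1,3). Summing Manhattan distances along the two legs ((2,2) → (2,1) → (1,3)) gives a lower bound of 1 + 3 = 4 moves.
A route of 4 moves achieves this: (2,2) → (2,1) → (1,1) → (1,2) → (1,3).
Since 4 matches the lower bound, it is optimal.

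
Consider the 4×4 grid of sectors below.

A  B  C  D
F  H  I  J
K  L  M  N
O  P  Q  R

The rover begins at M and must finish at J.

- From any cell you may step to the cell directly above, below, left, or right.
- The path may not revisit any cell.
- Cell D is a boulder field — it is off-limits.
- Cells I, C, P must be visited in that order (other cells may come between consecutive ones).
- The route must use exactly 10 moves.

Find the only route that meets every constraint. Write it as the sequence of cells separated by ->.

M -> I -> C -> B -> H -> L -> P -> Q -> R -> N -> J

The waypoints must appear in the order I, C, P, with no cell reused.
Route from M: up 2 to C, left 1 to B, down 3 to P, right 2 to R, up 2 to J — 10 moves in all.
Check: order respected (I at step 1, C at step 2, P at step 6); 10 moves as required.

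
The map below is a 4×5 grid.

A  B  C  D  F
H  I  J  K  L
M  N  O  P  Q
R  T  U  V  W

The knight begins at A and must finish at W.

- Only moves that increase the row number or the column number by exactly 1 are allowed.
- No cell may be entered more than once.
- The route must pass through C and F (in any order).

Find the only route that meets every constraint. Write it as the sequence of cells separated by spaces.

A B C D F L Q W

Moves only go right or down, so the column and row indices never decrease.
Route from A: 4× right (reaching F), 3× down (reaching W) — 7 moves in all.
Check: all required cells visited.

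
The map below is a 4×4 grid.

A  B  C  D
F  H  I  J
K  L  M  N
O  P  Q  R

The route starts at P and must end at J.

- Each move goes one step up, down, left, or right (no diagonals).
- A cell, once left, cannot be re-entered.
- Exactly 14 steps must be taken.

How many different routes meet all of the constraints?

Need simple routes of exactly 14 moves from P to J (Manhattan distance 4, so 5 moves are spent on a detour and 5 undoing it).
Enumerating: P O K F A B C I H L M Q R N J | P O K L H F A B C I M Q R N J | P Q R N M I H L K F A B C D J | P Q R N M L K F A B H I C D J.
That gives 4 routes.

4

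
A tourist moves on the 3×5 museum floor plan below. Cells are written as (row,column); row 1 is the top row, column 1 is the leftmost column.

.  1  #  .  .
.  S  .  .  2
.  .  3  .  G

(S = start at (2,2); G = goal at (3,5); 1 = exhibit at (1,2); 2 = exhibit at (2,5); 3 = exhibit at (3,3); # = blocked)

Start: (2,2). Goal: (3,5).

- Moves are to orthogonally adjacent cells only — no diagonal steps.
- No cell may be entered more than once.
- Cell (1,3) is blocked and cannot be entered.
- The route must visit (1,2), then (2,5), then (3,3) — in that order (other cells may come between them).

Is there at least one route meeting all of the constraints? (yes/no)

no

Ignoring the required order, 4 revisit-free routes from (2,2) to (3,5) pass through all of (1,2), (2,5), and (3,3); the waypoint orders that occur are (1,2) → (3,3) → (2,5) (4) — never (1,2) → (2,5) → (3,3).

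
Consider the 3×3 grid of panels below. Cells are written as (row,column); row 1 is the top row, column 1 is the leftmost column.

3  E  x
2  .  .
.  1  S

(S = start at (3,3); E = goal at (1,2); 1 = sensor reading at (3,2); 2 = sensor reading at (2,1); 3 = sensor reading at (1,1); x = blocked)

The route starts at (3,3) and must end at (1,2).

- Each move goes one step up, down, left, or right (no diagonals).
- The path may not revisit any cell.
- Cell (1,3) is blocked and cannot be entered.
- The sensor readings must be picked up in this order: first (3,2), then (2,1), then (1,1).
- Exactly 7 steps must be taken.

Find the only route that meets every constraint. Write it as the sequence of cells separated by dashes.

The waypoints must appear in the order (3,2), (2,1), (1,1), with no cell reused.
Route from (3,3): up to (2,3), left to (2,2), down to (3,2), left to (3,1), 2× up (reaching (1,1)), right to (1,2) — 7 moves in all.
Check: order respected (1 at step 3, 2 at step 5, 3 at step 6); 7 moves as required.

(3,3) - (2,3) - (2,2) - (3,2) - (3,1) - (2,1) - (1,1) - (1,2)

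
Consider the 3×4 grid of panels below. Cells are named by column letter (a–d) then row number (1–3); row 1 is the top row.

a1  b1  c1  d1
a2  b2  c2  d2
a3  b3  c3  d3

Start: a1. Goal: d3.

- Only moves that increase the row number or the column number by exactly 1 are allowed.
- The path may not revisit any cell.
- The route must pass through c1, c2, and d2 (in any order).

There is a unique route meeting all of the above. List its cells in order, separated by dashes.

Moves only go right or down, so the column and row indices never decrease.
Route from a1: 2× right (reaching c1), down to c2, right to d2, down to d3 — 5 moves in all.
Check: all required cells visited.

a1 - b1 - c1 - c2 - d2 - d3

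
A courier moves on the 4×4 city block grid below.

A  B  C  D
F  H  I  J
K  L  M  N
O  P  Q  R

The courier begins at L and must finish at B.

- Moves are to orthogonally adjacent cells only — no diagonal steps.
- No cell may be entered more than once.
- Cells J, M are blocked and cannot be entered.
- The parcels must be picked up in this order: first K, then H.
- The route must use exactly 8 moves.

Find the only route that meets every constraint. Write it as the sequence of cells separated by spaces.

The waypoints must appear in the order K, H, with no cell reused.
Route from L: down to P, left to O, 2× up (reaching F), 2× right (reaching I), up to C, left to B — 8 moves in all.
Check: order respected (K at step 3, H at step 5); 8 moves as required.

L P O K F H I C B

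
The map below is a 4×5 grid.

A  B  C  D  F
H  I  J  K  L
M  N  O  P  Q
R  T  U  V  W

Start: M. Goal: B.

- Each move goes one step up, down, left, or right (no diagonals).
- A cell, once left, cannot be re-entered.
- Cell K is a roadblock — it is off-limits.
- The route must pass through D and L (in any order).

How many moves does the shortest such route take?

Any route passes through D and L in some order between M and B. Summing Manhattan distances along each leg and taking the cheapest ordering (M → L → D → B) gives a lower bound of 5 + 2 + 2 = 9 moves.
A route of 9 moves achieves this: M → N → O → P → Q → L → F → D → C → B.
Since 9 matches the lower bound, it is optimal.

9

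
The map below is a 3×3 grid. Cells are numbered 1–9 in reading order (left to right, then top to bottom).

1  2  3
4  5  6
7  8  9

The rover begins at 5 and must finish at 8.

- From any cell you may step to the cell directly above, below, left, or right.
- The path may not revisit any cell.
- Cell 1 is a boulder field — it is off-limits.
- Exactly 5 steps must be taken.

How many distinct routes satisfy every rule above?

1

Need simple routes of exactly 5 moves from 5 to 8 (Manhattan distance 1, so 2 moves are spent on a detour and 2 undoing it).
Enumerating: 5 2 3 6 9 8.
That gives 1 route.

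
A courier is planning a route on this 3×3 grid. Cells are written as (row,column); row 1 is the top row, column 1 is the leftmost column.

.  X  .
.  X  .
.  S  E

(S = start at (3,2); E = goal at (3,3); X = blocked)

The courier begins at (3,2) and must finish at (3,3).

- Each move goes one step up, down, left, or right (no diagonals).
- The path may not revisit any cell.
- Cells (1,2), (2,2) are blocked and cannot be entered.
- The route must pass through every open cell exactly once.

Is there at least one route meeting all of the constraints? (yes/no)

no

Cell (1,1) has only one open neighbour but is neither the start nor the goal, so a Hamiltonian route would have to both enter and leave it through the same neighbour — impossible without revisiting.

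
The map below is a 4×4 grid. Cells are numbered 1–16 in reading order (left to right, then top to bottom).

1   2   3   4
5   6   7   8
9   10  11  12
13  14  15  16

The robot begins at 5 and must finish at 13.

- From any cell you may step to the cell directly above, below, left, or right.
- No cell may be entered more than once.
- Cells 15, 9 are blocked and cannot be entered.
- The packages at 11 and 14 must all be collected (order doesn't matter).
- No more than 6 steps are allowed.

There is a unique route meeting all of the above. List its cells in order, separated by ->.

The budget equals the shortest possible length, so every move has to be on a shortest route through the required cells.
Route from 5: right 2 to 7, down 1 to 11, left 1 to 10, down 1 to 14, left 1 to 13 — 6 moves in all.
Check: all required cells visited; 6 ≤ 6 moves.

5 -> 6 -> 7 -> 11 -> 10 -> 14 -> 13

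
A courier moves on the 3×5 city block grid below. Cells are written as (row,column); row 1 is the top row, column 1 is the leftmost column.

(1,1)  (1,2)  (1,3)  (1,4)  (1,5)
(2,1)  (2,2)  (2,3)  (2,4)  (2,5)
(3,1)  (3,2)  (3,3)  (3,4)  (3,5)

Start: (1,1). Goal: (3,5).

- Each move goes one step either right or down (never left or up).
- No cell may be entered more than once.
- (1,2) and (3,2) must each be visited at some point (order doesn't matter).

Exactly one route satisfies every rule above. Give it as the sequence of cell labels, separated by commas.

Moves only go right or down, so the column and row indices never decrease.
Route from (1,1): right to (1,2), 2× down (reaching (3,2)), 3× right (reaching (3,5)) — 6 moves in all.
Check: all required cells visited.

(1,1), (1,2), (2,2), (3,2), (3,3), (3,4), (3,5)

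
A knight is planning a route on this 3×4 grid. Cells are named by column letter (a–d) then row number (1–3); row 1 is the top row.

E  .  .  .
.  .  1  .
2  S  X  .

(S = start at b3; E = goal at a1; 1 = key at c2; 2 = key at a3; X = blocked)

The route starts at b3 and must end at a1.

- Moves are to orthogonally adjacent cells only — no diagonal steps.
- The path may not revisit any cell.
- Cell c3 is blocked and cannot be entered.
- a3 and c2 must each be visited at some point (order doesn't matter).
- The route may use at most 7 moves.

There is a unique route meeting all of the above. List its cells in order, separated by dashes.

b3 - a3 - a2 - b2 - c2 - c1 - b1 - a1

The 7-move cap with required stops at a3, c2 leaves no slack for detours.
Route from b3: left to a3, up to a2, 2× right (reaching c2), up to c1, 2× left (reaching a1) — 7 moves in all.
Check: all required cells visited; 7 ≤ 7 moves.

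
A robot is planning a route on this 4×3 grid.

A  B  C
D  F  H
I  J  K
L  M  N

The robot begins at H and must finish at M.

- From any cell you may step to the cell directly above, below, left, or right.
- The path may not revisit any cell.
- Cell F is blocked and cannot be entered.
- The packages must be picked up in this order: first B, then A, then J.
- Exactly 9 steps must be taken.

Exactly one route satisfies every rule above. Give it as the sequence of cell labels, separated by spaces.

H C B A D I J K N M

The waypoints must appear in the order B, A, J, with no cell reused.
Route from H: up to C, 2× left (reaching A), 2× down (reaching I), 2× right (reaching K), down to N, left to M — 9 moves in all.
Check: order respected (B at step 2, A at step 3, J at step 6); 9 moves as required.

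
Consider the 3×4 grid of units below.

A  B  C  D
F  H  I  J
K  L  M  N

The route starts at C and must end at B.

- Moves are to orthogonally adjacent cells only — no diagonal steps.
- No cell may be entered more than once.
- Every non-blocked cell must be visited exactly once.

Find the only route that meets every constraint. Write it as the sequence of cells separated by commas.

Need to visit all 12 open cells exactly once, starting at C and ending at B.
Cell K has only two open neighbours (F and L), so the path must pass straight through it: one of those is the cell it's entered from and the other is where it exits.
Route from C: right 1 to D, down 2 to N, left 1 to M, up 1 to I, left 1 to H, down 1 to L, left 1 to K, up 2 to A, right 1 to B — 11 moves in all.
Check: all 12 open cells covered.

C, D, J, N, M, I, H, L, K, F, A, B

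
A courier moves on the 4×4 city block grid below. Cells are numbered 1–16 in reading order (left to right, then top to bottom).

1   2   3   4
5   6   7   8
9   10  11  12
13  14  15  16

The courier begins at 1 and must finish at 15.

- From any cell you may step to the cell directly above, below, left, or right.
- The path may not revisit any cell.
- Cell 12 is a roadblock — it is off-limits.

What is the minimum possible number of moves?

The Manhattan distance from 1 to 15 is |1−4| + |1−3| = 5, so at least 5 moves are needed.
A route of 5 moves achieves this: 1 → 5 → 9 → 13 → 14 → 15.
Since 5 matches the lower bound, it is optimal.

5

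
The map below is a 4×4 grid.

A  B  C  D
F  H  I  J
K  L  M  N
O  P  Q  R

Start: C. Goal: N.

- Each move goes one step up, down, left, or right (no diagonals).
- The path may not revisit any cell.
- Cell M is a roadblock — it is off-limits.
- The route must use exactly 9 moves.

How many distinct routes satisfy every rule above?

11

Need simple routes of exactly 9 moves from C to N (Manhattan distance 3, so 3 moves are spent on a detour and 3 undoing it).
Branch systematically from the start, pruning whenever the remaining move budget drops below the Manhattan distance to N or differs from it in parity. Grouping the completions by first move — via I: 3; via B: 7; via D: 1 — and summing: 3 + 7 + 1 = 11.
That gives 11 routes.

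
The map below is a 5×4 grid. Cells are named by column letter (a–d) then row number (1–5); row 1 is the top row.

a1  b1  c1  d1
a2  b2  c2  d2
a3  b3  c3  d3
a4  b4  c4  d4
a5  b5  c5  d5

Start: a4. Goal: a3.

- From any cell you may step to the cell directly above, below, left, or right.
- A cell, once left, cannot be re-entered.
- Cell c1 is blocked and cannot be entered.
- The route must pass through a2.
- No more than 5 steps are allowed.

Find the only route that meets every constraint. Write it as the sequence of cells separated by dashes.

The budget equals the shortest possible length, so every move has to be on a shortest route through the required cells.
Route from a4: right 1 to b4, up 2 to b2, left 1 to a2, down 1 to a3 — 5 moves in all.
Check: all required cells visited; 5 ≤ 5 moves.

a4 - b4 - b3 - b2 - a2 - a3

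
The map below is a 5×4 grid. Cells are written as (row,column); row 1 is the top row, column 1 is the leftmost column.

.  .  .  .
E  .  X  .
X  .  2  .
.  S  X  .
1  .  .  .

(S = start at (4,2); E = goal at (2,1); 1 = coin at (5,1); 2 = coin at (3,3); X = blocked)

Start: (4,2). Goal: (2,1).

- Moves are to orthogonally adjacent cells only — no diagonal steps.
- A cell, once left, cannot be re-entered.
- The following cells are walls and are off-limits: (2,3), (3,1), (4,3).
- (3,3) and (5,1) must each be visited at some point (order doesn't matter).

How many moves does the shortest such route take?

Any route passes through (3,3) and (5,1) in some order between (4,2) and (2,1). Summing Manhattan distances along each leg and taking the cheapest ordering ((4,2) → (5,1) → (3,3) → (2,1)) gives a lower bound of 2 + 4 + 3 = 9 moves.
The shortest route satisfying every rule uses 11 moves: (4,2) → (4,1) → (5,1) → (5,2) → (5,3) → (5,4) → (4,4) → (3,4) → (3,3) → (3,2) → (2,2) → (2,1).
The bound of 9 isn't tight here; checking systematically, no route of length 9 through 10 satisfies every constraint, so 11 is the minimum.

11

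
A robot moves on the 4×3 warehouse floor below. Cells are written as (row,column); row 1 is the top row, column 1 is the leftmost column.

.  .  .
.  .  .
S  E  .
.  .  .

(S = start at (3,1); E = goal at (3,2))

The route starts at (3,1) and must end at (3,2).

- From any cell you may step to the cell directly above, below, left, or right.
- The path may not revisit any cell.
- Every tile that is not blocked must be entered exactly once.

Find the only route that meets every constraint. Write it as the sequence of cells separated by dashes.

(3,1) - (4,1) - (4,2) - (4,3) - (3,3) - (2,3) - (1,3) - (1,2) - (1,1) - (2,1) - (2,2) - (3,2)

Need to visit all 12 open cells exactly once, starting at (3,1) and ending at (3,2).
Cell (4,3) has only two open neighbours ((3,3) and (4,2)), so the path must pass straight through it: one of those is the cell it's entered from and the other is where it exits.
Route from (3,1): down to (4,1), 2× right (reaching (4,3)), 3× up (reaching (1,3)), 2× left (reaching (1,1)), down to (2,1), right to (2,2), down to (3,2) — 11 moves in all.
Check: all 12 open cells covered.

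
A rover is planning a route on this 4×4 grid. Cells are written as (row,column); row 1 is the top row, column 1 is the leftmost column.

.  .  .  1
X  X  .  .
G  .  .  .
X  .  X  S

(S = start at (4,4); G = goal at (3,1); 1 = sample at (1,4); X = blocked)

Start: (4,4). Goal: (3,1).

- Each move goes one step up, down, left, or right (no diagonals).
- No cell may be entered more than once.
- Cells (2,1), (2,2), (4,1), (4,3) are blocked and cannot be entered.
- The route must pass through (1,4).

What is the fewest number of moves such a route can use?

8

Any route passes through (1,4) somewhere between (4,4) and (3,1). Summing Manhattan distances along the two legs ((4,4) → (1,4) → (3,1)) gives a lower bound of 3 + 5 = 8 moves.
A route of 8 moves achieves this: (4,4) → (3,4) → (2,4) → (1,4) → (1,3) → (2,3) → (3,3) → (3,2) → (3,1).
Since 8 matches the lower bound, it is optimal.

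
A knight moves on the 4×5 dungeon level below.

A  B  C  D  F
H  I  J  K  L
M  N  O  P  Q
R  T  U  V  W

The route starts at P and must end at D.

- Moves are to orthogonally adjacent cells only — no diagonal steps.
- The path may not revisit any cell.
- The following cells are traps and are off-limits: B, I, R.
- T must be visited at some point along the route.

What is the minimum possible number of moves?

Any route passes through T somewhere between P and D. Summing Manhattan distances along the two legs (P → T → D) gives a lower bound of 3 + 5 = 8 moves.
A route of 8 moves achieves this: P → V → U → T → N → O → J → C → D.
Since 8 matches the lower bound, it is optimal.

8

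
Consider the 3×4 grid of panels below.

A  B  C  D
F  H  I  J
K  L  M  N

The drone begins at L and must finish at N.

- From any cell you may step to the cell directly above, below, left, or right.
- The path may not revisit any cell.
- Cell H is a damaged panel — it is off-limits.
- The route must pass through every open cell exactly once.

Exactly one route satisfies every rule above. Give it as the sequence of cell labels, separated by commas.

Need to visit all 11 open cells exactly once, starting at L and ending at N.
Cell K has only two open neighbours (F and L), so the path must pass straight through it: one of those is the cell it's entered from and the other is where it exits.
Route from L: left 1 to K, up 2 to A, right 3 to D, down 1 to J, left 1 to I, down 1 to M, right 1 to N — 10 moves in all.
Check: all 11 open cells covered.

L, K, F, A, B, C, D, J, I, M, N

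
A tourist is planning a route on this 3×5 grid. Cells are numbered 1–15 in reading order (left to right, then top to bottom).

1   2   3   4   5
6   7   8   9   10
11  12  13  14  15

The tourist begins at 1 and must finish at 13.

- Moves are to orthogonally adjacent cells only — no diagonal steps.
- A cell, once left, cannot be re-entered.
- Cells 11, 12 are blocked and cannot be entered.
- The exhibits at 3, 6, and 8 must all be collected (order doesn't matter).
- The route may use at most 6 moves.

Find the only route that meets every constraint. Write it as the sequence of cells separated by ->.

The budget equals the shortest possible length, so every move has to be on a shortest route through the required cells.
Route from 1: down to 6, right to 7, up to 2, right to 3, 2× down (reaching 13) — 6 moves in all.
Check: all required cells visited; 6 ≤ 6 moves.

1 -> 6 -> 7 -> 2 -> 3 -> 8 -> 13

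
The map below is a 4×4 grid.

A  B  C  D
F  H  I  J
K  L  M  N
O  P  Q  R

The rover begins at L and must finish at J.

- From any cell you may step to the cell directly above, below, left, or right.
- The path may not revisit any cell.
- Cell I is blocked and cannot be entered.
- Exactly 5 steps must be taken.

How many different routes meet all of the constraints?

4

Need simple routes of exactly 5 moves from L to J (Manhattan distance 3, so 1 moves are spent on a detour and 1 undoing it).
Enumerating: L H B C D J | L P Q M N J | L P Q R N J | L M Q R N J.
That gives 4 routes.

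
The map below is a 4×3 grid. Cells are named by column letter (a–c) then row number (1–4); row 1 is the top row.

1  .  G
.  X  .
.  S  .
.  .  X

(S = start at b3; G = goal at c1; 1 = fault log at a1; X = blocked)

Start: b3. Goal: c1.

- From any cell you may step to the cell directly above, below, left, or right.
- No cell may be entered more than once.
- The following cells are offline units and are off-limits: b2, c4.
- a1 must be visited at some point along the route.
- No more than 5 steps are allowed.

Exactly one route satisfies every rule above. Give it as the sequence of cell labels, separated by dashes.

Any route must reach a1 and still end at c1 within 5 moves, so the order of the required stops is forced.
Route from b3: left to a3, 2× up (reaching a1), 2× right (reaching c1) — 5 moves in all.
Check: all required cells visited; 5 ≤ 5 moves.

b3 - a3 - a2 - a1 - b1 - c1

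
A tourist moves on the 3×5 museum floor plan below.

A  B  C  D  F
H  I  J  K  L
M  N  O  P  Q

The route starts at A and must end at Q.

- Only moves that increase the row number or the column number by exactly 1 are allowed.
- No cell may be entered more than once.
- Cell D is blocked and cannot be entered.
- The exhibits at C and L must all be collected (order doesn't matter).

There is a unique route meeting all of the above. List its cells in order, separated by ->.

A -> B -> C -> J -> K -> L -> Q

Moves only go right or down, so the column and row indices never decrease.
Route from A: right 2 to C, down 1 to J, right 2 to L, down 1 to Q — 6 moves in all.
Check: all required cells visited.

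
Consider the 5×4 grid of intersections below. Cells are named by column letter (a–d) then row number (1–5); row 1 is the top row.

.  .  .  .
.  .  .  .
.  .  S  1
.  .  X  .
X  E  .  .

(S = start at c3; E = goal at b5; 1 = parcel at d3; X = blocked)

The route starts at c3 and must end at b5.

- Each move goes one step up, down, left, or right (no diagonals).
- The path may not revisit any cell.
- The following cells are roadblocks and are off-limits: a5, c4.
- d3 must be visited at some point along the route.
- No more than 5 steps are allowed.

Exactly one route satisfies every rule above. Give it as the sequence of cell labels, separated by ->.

The 5-move cap with required stops at d3 leaves no slack for detours.
Route from c3: right 1 to d3, down 2 to d5, left 2 to b5 — 5 moves in all.
Check: all required cells visited; 5 ≤ 5 moves.

c3 -> d3 -> d4 -> d5 -> c5 -> b5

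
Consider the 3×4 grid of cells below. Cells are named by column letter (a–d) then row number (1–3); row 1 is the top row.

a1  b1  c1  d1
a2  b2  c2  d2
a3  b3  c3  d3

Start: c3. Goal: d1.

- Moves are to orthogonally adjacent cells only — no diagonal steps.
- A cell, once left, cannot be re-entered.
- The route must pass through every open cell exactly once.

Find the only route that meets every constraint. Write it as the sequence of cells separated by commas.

Need to visit all 12 open cells exactly once, starting at c3 and ending at d1.
Cell d3 has only two open neighbours (d2 and c3), so the path must pass straight through it: one of those is the cell it's entered from and the other is where it exits.
Route from c3: right to d3, up to d2, 2× left (reaching b2), down to b3, left to a3, 2× up (reaching a1), 3× right (reaching d1) — 11 moves in all.
Check: all 12 open cells covered.

c3, d3, d2, c2, b2, b3, a3, a2, a1, b1, c1, d1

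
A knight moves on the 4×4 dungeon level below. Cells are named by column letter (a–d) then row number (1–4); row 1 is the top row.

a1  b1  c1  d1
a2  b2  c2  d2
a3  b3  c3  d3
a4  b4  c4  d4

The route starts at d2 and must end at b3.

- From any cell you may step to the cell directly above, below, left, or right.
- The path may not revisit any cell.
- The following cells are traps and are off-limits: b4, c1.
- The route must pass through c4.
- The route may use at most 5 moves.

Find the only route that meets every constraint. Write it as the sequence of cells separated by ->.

The 5-move cap with required stops at c4 leaves no slack for detours.
Route from d2: 2× down (reaching d4), left to c4, up to c3, left to b3 — 5 moves in all.
Check: all required cells visited; 5 ≤ 5 moves.

d2 -> d3 -> d4 -> c4 -> c3 -> b3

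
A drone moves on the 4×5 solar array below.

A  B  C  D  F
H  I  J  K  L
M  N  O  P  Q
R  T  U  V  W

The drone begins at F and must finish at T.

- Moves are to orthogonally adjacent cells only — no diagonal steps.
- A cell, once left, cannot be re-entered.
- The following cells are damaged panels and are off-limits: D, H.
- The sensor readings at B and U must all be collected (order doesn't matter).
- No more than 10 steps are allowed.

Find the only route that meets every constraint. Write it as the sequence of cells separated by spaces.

F L K J C B I N O U T

The budget equals the shortest possible length, so every move has to be on a shortest route through the required cells.
Route from F: down 1 to L, left 2 to J, up 1 to C, left 1 to B, down 2 to N, right 1 to O, down 1 to U, left 1 to T — 10 moves in all.
Check: all required cells visited; 10 ≤ 10 moves.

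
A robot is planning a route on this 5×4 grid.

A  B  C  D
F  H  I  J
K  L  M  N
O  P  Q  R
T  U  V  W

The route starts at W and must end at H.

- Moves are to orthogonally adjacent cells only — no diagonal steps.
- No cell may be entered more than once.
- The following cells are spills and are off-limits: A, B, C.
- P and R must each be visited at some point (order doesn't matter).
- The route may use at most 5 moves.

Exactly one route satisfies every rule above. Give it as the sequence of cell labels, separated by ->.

The budget equals the shortest possible length, so every move has to be on a shortest route through the required cells.
Route from W: up 1 to R, left 2 to P, up 2 to H — 5 moves in all.
Check: all required cells visited; 5 ≤ 5 moves.

W -> R -> Q -> P -> L -> H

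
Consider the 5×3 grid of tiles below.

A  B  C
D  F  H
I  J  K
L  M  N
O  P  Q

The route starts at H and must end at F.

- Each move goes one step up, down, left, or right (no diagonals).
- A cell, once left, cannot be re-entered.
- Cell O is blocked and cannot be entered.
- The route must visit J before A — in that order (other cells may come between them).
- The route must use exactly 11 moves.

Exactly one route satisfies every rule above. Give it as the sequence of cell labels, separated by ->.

H -> K -> N -> Q -> P -> M -> J -> I -> D -> A -> B -> F

The waypoints must appear in the order J, A, with no cell reused.
Route from H: 3× down (reaching Q), left to P, 2× up (reaching J), left to I, 2× up (reaching A), right to B, down to F — 11 moves in all.
Check: order respected (J at step 6, A at step 9); 11 moves as required.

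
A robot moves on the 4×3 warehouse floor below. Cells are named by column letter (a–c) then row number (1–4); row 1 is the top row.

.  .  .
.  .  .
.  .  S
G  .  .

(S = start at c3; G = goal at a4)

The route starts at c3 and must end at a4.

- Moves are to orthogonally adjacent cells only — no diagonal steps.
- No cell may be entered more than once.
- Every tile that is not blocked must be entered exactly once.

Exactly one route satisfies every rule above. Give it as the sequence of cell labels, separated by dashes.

c3 - c4 - b4 - b3 - b2 - c2 - c1 - b1 - a1 - a2 - a3 - a4

Need to visit all 12 open cells exactly once, starting at c3 and ending at a4.
Route from c3: down to c4, left to b4, 2× up (reaching b2), right to c2, up to c1, 2× left (reaching a1), 3× down (reaching a4) — 11 moves in all.
Check: all 12 open cells covered.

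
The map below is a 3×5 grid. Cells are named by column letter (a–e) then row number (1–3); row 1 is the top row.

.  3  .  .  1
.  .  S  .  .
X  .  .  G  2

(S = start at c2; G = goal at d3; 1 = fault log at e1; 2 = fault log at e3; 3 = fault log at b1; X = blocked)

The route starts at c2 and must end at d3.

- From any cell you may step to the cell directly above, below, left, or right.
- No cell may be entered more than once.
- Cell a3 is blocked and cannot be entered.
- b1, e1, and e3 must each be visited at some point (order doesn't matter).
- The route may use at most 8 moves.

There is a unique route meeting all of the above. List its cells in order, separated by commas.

c2, b2, b1, c1, d1, e1, e2, e3, d3

The 8-move cap with required stops at b1, e1, e3 leaves no slack for detours.
Route from c2: left to b2, up to b1, 3× right (reaching e1), 2× down (reaching e3), left to d3 — 8 moves in all.
Check: all required cells visited; 8 ≤ 8 moves.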